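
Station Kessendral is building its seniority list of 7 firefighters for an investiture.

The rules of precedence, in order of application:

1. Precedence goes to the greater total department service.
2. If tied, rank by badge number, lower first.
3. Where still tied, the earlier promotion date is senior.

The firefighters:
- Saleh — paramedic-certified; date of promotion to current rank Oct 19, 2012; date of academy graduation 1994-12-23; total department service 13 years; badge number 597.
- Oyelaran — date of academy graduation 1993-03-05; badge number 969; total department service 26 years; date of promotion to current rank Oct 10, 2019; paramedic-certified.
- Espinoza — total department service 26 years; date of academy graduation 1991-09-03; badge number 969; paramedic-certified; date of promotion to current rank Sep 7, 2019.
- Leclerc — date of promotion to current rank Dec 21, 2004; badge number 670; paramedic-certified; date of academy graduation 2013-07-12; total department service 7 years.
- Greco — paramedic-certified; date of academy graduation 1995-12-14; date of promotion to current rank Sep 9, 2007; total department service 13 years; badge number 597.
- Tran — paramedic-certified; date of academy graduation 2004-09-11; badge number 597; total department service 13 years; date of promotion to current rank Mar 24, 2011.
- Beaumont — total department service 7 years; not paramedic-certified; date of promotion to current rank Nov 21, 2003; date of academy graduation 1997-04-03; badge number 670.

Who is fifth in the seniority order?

Saleh

By total department service (higher first): Espinoza and Oyelaran (both 26 years); then Greco, Tran and Saleh (each 13 years); then Beaumont and Leclerc (both 7 years).
Espinoza and Oyelaran both have badge number 969, so the next rule applies.
Among Espinoza and Oyelaran, by date of promotion to current rank (earlier first): Espinoza (Sep 7, 2019) before Oyelaran (Oct 10, 2019).
Greco, Tran and Saleh all have badge number 597, so the next rule applies.
Among Greco, Tran and Saleh, by date of promotion to current rank (earlier first): Greco (Sep 9, 2007) before Tran (Mar 24, 2011) before Saleh (Oct 19, 2012).
Beaumont and Leclerc both have badge number 670, so the next rule applies.
Among Beaumont and Leclerc, by date of promotion to current rank (earlier first): Beaumont (Nov 21, 2003) before Leclerc (Dec 21, 2004).
Order: Espinoza, Oyelaran, Greco, Tran, Saleh, Beaumont, Leclerc.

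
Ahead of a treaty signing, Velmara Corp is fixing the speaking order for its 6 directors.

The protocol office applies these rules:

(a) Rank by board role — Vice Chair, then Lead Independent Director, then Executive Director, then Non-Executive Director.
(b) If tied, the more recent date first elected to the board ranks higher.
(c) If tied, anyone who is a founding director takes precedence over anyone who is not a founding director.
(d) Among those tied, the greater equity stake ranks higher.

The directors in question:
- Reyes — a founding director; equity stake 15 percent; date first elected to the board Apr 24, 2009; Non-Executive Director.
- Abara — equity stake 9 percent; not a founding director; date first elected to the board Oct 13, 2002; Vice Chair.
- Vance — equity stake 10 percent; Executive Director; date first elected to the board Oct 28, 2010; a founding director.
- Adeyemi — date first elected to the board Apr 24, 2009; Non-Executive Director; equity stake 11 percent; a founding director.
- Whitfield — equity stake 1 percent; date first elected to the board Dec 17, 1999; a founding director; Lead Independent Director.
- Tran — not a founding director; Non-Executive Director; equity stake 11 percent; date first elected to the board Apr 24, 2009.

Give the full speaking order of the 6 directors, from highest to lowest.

Abara, Whitfield, Vance, Reyes, Adeyemi, Tran

By board role: Abara (Vice Chair); then Whitfield (Lead Independent Director); then Vance (Executive Director); then Reyes, Adeyemi and Tran (Non-Executive Director).
Reyes, Adeyemi and Tran all have date first elected to the board Apr 24, 2009, so the next rule applies.
Among Reyes, Adeyemi and Tran, a founding director before not a founding director: Reyes and Adeyemi (a founding director) before Tran (not a founding director).
Among Reyes and Adeyemi, by equity stake (higher first): Reyes (15 percent) before Adeyemi (11 percent).
Full order: Abara, Whitfield, Vance, Reyes, Adeyemi, Tran.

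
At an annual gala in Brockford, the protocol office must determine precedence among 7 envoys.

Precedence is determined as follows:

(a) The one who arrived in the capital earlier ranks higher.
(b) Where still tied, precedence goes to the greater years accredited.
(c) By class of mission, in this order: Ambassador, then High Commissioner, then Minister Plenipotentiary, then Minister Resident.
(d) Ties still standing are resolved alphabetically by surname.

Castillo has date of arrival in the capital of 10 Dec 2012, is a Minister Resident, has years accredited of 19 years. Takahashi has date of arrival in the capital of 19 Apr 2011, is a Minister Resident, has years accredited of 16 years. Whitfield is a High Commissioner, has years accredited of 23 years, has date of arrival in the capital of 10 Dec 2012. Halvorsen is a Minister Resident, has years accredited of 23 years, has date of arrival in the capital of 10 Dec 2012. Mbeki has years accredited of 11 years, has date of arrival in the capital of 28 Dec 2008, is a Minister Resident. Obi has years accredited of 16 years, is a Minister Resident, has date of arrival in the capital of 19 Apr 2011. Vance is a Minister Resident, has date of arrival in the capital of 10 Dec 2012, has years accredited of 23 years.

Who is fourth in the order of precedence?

By date of arrival in the capital (earlier first): Mbeki (28 Dec 2008); then Obi and Takahashi (both 19 Apr 2011); then Whitfield, Halvorsen, Vance and Castillo (each 10 Dec 2012).
Obi and Takahashi both have years accredited 16 years, so the next rule applies.
Obi and Takahashi are each Minister Resident, so the next rule applies.
Among Obi and Takahashi, alphabetically by surname: Obi before Takahashi.
Among Whitfield, Halvorsen, Vance and Castillo, by years accredited (higher first): Whitfield, Halvorsen and Vance (23 years) before Castillo (19 years).
Among Whitfield, Halvorsen and Vance, by class of mission: Whitfield (High Commissioner) before Halvorsen and Vance (Minister Resident).
Among Halvorsen and Vance, alphabetically by surname: Halvorsen before Vance.
Order: Mbeki, Obi, Takahashi, Whitfield, Halvorsen, Vance, Castillo.

Whitfield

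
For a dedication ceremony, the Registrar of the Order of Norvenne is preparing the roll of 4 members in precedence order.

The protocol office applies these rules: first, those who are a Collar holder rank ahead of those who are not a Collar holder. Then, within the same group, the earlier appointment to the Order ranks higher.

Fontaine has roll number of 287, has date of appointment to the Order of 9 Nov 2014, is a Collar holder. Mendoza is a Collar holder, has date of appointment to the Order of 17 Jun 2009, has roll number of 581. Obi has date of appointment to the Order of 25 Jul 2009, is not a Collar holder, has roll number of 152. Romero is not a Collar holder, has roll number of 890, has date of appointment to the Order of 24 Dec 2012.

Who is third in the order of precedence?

Obi

By the first rule: Mendoza and Fontaine (both a Collar holder); then Obi and Romero (both not a Collar holder).
Among Mendoza and Fontaine, by date of appointment to the Order (earlier first): Mendoza (17 Jun 2009) before Fontaine (9 Nov 2014).
Among Obi and Romero, by date of appointment to the Order (earlier first): Obi (25 Jul 2009) before Romero (24 Dec 2012).
Order: Mendoza, Fontaine, Obi, Romero.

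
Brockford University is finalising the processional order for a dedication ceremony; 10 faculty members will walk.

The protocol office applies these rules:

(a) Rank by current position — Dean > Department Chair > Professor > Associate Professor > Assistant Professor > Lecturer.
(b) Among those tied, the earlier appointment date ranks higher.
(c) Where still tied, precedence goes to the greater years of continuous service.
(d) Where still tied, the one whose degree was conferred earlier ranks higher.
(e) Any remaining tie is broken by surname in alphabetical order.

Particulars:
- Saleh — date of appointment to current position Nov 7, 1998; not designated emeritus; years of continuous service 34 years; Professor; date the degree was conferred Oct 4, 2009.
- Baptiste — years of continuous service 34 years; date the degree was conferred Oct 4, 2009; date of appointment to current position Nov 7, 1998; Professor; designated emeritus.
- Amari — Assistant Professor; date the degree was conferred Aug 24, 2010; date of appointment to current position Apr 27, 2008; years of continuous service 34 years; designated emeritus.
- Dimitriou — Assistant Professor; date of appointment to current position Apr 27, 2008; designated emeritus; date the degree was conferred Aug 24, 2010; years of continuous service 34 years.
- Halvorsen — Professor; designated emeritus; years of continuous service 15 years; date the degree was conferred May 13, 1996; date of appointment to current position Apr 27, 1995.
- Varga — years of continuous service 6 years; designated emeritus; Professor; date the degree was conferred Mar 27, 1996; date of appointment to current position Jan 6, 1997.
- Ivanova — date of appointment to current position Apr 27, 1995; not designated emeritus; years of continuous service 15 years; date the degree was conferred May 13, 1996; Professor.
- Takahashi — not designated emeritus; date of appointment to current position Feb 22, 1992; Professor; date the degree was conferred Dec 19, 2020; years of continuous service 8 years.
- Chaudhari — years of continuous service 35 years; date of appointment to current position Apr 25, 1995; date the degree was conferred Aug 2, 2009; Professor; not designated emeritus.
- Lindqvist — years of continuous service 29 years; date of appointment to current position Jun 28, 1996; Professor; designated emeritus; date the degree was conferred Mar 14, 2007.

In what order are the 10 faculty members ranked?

Takahashi, Chaudhari, Halvorsen, Ivanova, Lindqvist, Varga, Baptiste, Saleh, Amari, Dimitriou

By current position: Takahashi, Chaudhari, Halvorsen, Ivanova, Lindqvist, Varga, Baptiste and Saleh (Professor); then Amari and Dimitriou (Assistant Professor).
Among Takahashi, Chaudhari, Halvorsen, Ivanova, Lindqvist, Varga, Baptiste and Saleh, by date of appointment to current position (earlier first): Takahashi (Feb 22, 1992) before Chaudhari (Apr 25, 1995) before Halvorsen and Ivanova (Apr 27, 1995) before Lindqvist (Jun 28, 1996) before Varga (Jan 6, 1997) before Baptiste and Saleh (Nov 7, 1998).
Halvorsen and Ivanova both have years of continuous service 15 years, so the next rule applies.
Halvorsen and Ivanova both have date the degree was conferred May 13, 1996, so the next rule applies.
Among Halvorsen and Ivanova, alphabetically by surname: Halvorsen before Ivanova.
Baptiste and Saleh both have years of continuous service 34 years, so the next rule applies.
Baptiste and Saleh both have date the degree was conferred Oct 4, 2009, so the next rule applies.
Among Baptiste and Saleh, alphabetically by surname: Baptiste before Saleh.
Amari and Dimitriou both have date of appointment to current position Apr 27, 2008, so the next rule applies.
Amari and Dimitriou both have years of continuous service 34 years, so the next rule applies.
Amari and Dimitriou both have date the degree was conferred Aug 24, 2010, so the next rule applies.
Among Amari and Dimitriou, alphabetically by surname: Amari before Dimitriou.
Full order: Takahashi, Chaudhari, Halvorsen, Ivanova, Lindqvist, Varga, Baptiste, Saleh, Amari, Dimitriou.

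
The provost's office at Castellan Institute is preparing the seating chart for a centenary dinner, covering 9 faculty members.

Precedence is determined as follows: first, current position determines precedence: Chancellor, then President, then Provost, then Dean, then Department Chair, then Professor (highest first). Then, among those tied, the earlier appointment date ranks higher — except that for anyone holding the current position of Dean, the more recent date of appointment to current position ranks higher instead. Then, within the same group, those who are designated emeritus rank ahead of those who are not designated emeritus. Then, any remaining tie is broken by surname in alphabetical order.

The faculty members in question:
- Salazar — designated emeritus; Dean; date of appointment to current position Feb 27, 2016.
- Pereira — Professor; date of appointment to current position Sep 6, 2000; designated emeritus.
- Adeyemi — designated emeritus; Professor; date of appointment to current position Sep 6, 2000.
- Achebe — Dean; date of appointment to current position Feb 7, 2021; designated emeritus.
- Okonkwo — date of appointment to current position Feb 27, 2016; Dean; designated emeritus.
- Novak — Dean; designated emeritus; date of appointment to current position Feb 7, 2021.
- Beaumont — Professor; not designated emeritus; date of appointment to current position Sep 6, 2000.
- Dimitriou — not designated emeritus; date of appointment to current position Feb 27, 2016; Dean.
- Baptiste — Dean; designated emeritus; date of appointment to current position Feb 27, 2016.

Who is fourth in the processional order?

By current position: Achebe, Novak, Baptiste, Okonkwo, Salazar and Dimitriou (Dean); then Adeyemi, Pereira and Beaumont (Professor).
Among Achebe, Novak, Baptiste, Okonkwo, Salazar and Dimitriou, by date of appointment to current position (later first) (reversed rule for this group): Achebe and Novak (Feb 7, 2021) before Baptiste, Okonkwo, Salazar and Dimitriou (Feb 27, 2016).
Achebe and Novak are each designated emeritus, so the next rule applies.
Among Achebe and Novak, alphabetically by surname: Achebe before Novak.
Among Baptiste, Okonkwo, Salazar and Dimitriou, designated emeritus before not designated emeritus: Baptiste, Okonkwo and Salazar (designated emeritus) before Dimitriou (not designated emeritus).
Among Baptiste, Okonkwo and Salazar, alphabetically by surname: Baptiste before Okonkwo before Salazar.
Adeyemi, Pereira and Beaumont all have date of appointment to current position Sep 6, 2000, so the next rule applies.
Among Adeyemi, Pereira and Beaumont, designated emeritus before not designated emeritus: Adeyemi and Pereira (designated emeritus) before Beaumont (not designated emeritus).
Among Adeyemi and Pereira, alphabetically by surname: Adeyemi before Pereira.
Order: Achebe, Novak, Baptiste, Okonkwo, Salazar, Dimitriou, Adeyemi, Pereira, Beaumont.

Okonkwo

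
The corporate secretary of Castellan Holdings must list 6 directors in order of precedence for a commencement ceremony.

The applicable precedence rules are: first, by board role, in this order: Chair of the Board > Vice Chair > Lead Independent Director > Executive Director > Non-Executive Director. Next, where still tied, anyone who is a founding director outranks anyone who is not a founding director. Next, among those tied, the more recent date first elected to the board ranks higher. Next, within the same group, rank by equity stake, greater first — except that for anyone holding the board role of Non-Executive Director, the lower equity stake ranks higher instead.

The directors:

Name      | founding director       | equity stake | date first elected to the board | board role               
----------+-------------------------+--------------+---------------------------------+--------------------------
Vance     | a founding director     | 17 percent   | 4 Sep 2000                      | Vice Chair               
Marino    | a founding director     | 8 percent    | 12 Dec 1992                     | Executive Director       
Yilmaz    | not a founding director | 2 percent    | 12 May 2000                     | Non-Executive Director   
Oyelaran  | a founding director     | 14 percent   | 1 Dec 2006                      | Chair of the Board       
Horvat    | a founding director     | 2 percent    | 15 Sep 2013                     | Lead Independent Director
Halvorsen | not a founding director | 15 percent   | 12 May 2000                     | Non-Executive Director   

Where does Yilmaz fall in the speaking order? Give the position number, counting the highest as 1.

5

By board role: Oyelaran (Chair of the Board); then Vance (Vice Chair); then Horvat (Lead Independent Director); then Marino (Executive Director); then Yilmaz and Halvorsen (Non-Executive Director).
Yilmaz and Halvorsen are each not a founding director, so the next rule applies.
Yilmaz and Halvorsen both have date first elected to the board 12 May 2000, so the next rule applies.
Among Yilmaz and Halvorsen, by equity stake (lower first) (reversed rule for this group): Yilmaz (2 percent) before Halvorsen (15 percent).
Order: Oyelaran, Vance, Horvat, Marino, Yilmaz, Halvorsen. So position 5.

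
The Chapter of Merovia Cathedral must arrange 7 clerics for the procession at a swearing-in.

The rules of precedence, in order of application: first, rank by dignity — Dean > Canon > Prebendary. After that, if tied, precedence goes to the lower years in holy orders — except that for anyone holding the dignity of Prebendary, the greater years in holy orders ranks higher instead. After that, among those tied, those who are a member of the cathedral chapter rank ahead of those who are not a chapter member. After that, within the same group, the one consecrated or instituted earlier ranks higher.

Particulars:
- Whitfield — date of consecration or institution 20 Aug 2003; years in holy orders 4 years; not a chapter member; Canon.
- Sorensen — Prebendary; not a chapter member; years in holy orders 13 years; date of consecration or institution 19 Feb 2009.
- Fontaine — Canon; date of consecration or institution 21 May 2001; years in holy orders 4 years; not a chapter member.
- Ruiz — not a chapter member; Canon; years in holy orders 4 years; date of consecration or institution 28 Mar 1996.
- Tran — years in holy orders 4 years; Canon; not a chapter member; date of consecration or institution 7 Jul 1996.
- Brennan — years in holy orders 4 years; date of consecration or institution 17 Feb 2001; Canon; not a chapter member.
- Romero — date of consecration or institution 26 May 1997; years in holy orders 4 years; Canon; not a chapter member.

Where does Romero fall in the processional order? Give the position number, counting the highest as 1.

By dignity: Ruiz, Tran, Romero, Brennan, Fontaine and Whitfield (Canon); then Sorensen (Prebendary).
Ruiz, Tran, Romero, Brennan, Fontaine and Whitfield all have years in holy orders 4 years, so the next rule applies.
Ruiz, Tran, Romero, Brennan, Fontaine and Whitfield are each not a chapter member, so the next rule applies.
Among Ruiz, Tran, Romero, Brennan, Fontaine and Whitfield, by date of consecration or institution (earlier first): Ruiz (28 Mar 1996) before Tran (7 Jul 1996) before Romero (26 May 1997) before Brennan (17 Feb 2001) before Fontaine (21 May 2001) before Whitfield (20 Aug 2003).
Order: Ruiz, Tran, Romero, Brennan, Fontaine, Whitfield, Sorensen. So position 3.

3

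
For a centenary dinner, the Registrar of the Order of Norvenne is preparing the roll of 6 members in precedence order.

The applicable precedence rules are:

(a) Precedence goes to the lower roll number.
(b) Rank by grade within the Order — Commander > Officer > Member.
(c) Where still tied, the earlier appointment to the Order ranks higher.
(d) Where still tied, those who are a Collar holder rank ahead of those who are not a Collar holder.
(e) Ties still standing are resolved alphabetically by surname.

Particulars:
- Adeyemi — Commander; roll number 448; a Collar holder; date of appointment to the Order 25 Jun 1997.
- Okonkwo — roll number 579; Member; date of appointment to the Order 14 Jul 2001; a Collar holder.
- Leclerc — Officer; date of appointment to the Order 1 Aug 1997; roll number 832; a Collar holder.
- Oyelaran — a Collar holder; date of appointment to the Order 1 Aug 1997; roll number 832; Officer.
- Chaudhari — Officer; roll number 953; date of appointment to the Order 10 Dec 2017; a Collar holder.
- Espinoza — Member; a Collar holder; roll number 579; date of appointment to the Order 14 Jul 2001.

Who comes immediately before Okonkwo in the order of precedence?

By roll number (lower first): Adeyemi (448); then Espinoza and Okonkwo (both 579); then Leclerc and Oyelaran (both 832); then Chaudhari (953).
Espinoza and Okonkwo are each Member, so the next rule applies.
Espinoza and Okonkwo both have date of appointment to the Order 14 Jul 2001, so the next rule applies.
Espinoza and Okonkwo are each a Collar holder, so the next rule applies.
Among Espinoza and Okonkwo, alphabetically by surname: Espinoza before Okonkwo.
Leclerc and Oyelaran are each Officer, so the next rule applies.
Leclerc and Oyelaran both have date of appointment to the Order 1 Aug 1997, so the next rule applies.
Leclerc and Oyelaran are each a Collar holder, so the next rule applies.
Among Leclerc and Oyelaran, alphabetically by surname: Leclerc before Oyelaran.
Order: Adeyemi, Espinoza, Okonkwo, Leclerc, Oyelaran, Chaudhari.

Espinoza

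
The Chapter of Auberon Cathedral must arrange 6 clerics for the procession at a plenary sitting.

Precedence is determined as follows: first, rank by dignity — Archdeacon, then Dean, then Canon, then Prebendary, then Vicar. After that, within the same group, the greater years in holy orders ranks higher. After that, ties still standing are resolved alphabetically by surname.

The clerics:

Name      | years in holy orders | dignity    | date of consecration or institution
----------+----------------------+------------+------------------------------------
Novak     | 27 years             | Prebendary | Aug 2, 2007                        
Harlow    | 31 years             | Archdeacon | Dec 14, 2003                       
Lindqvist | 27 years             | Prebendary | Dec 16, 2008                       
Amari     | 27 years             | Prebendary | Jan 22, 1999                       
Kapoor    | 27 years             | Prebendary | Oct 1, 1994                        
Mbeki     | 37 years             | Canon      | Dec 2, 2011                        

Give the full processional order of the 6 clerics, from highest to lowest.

Harlow, Mbeki, Amari, Kapoor, Lindqvist, Novak

By dignity: Harlow (Archdeacon); then Mbeki (Canon); then Amari, Kapoor, Lindqvist and Novak (Prebendary).
Amari, Kapoor, Lindqvist and Novak all have years in holy orders 27 years, so the next rule applies.
Among Amari, Kapoor, Lindqvist and Novak, alphabetically by surname: Amari before Kapoor before Lindqvist before Novak.
Full order: Harlow, Mbeki, Amari, Kapoor, Lindqvist, Novak.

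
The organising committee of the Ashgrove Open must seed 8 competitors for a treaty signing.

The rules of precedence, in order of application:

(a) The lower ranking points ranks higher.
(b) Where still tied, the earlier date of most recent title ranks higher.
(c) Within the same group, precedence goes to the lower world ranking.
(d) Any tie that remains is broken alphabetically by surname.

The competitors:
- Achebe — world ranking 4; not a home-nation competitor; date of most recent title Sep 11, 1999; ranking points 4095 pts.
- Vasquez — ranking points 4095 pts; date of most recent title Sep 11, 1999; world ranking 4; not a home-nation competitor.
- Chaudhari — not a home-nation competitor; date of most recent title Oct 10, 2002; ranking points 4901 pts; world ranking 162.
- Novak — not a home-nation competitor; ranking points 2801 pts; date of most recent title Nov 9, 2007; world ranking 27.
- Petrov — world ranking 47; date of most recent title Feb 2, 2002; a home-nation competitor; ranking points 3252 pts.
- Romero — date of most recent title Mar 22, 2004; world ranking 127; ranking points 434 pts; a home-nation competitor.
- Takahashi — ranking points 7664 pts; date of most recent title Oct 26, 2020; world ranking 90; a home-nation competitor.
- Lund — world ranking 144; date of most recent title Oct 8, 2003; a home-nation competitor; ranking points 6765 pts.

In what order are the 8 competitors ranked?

Romero, Novak, Petrov, Achebe, Vasquez, Chaudhari, Lund, Takahashi

By ranking points (lower first): Romero (434 pts); then Novak (2801 pts); then Petrov (3252 pts); then Achebe and Vasquez (both 4095 pts); then Chaudhari (4901 pts); then Lund (6765 pts); then Takahashi (7664 pts).
Achebe and Vasquez both have date of most recent title Sep 11, 1999, so the next rule applies.
Achebe and Vasquez both have world ranking 4, so the next rule applies.
Among Achebe and Vasquez, alphabetically by surname: Achebe before Vasquez.
Full order: Romero, Novak, Petrov, Achebe, Vasquez, Chaudhari, Lund, Takahashi.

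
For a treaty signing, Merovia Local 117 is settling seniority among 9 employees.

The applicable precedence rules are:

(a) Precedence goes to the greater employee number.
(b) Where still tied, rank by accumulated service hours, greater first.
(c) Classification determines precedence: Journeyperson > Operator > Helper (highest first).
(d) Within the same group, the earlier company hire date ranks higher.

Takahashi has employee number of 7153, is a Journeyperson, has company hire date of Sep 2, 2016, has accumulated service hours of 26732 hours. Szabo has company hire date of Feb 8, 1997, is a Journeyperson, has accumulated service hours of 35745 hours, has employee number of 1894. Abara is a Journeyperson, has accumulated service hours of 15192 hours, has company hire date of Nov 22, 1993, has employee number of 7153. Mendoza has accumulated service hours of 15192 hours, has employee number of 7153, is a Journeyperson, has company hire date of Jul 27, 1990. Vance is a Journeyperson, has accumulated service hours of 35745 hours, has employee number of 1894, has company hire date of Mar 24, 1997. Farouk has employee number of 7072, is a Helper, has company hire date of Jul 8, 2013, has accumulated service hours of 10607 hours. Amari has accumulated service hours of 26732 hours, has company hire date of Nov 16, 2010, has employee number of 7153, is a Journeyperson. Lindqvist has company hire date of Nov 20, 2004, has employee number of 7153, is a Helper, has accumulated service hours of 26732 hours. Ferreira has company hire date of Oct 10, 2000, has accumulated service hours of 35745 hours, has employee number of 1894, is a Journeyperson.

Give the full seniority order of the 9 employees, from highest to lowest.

Amari, Takahashi, Lindqvist, Mendoza, Abara, Farouk, Szabo, Vance, Ferreira

By employee number (higher first): Amari, Takahashi, Lindqvist, Mendoza and Abara (each 7153); then Farouk (7072); then Szabo, Vance and Ferreira (each 1894).
Among Amari, Takahashi, Lindqvist, Mendoza and Abara, by accumulated service hours (higher first): Amari, Takahashi and Lindqvist (26732 hours) before Mendoza and Abara (15192 hours).
Among Amari, Takahashi and Lindqvist, by classification: Amari and Takahashi (Journeyperson) before Lindqvist (Helper).
Among Amari and Takahashi, by company hire date (earlier first): Amari (Nov 16, 2010) before Takahashi (Sep 2, 2016).
Mendoza and Abara are each Journeyperson, so the next rule applies.
Among Mendoza and Abara, by company hire date (earlier first): Mendoza (Jul 27, 1990) before Abara (Nov 22, 1993).
Szabo, Vance and Ferreira all have accumulated service hours 35745 hours, so the next rule applies.
Szabo, Vance and Ferreira are each Journeyperson, so the next rule applies.
Among Szabo, Vance and Ferreira, by company hire date (earlier first): Szabo (Feb 8, 1997) before Vance (Mar 24, 1997) before Ferreira (Oct 10, 2000).
Full order: Amari, Takahashi, Lindqvist, Mendoza, Abara, Farouk, Szabo, Vance, Ferreira.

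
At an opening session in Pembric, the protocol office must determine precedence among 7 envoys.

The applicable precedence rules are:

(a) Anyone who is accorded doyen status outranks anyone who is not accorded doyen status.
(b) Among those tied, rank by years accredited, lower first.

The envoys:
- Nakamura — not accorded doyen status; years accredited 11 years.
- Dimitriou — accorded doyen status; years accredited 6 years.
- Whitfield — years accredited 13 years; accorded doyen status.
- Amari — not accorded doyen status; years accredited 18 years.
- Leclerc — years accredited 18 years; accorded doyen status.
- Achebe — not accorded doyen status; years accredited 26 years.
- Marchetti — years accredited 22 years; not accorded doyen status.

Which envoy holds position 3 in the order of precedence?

Leclerc

By the first rule: Dimitriou, Whitfield and Leclerc (each accorded doyen status); then Nakamura, Amari, Marchetti and Achebe (each not accorded doyen status).
Among Dimitriou, Whitfield and Leclerc, by years accredited (lower first): Dimitriou (6 years) before Whitfield (13 years) before Leclerc (18 years).
Among Nakamura, Amari, Marchetti and Achebe, by years accredited (lower first): Nakamura (11 years) before Amari (18 years) before Marchetti (22 years) before Achebe (26 years).
Order: Dimitriou, Whitfield, Leclerc, Nakamura, Amari, Marchetti, Achebe.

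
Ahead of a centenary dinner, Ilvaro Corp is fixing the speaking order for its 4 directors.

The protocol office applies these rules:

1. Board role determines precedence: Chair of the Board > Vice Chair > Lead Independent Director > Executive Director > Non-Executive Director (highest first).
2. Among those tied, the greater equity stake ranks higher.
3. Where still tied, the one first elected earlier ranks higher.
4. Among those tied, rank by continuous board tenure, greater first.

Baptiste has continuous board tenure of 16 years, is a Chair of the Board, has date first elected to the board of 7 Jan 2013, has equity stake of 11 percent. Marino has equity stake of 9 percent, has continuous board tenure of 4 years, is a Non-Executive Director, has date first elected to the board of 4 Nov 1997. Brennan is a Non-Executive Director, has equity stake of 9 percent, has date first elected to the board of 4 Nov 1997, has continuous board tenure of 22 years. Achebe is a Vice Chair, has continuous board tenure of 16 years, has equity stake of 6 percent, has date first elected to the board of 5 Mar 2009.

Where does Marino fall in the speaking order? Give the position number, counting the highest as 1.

4

By board role: Baptiste (Chair of the Board); then Achebe (Vice Chair); then Brennan and Marino (Non-Executive Director).
Brennan and Marino both have equity stake 9 percent, so the next rule applies.
Brennan and Marino both have date first elected to the board 4 Nov 1997, so the next rule applies.
Among Brennan and Marino, by continuous board tenure (higher first): Brennan (22 years) before Marino (4 years).
Order: Baptiste, Achebe, Brennan, Marino. So position 4.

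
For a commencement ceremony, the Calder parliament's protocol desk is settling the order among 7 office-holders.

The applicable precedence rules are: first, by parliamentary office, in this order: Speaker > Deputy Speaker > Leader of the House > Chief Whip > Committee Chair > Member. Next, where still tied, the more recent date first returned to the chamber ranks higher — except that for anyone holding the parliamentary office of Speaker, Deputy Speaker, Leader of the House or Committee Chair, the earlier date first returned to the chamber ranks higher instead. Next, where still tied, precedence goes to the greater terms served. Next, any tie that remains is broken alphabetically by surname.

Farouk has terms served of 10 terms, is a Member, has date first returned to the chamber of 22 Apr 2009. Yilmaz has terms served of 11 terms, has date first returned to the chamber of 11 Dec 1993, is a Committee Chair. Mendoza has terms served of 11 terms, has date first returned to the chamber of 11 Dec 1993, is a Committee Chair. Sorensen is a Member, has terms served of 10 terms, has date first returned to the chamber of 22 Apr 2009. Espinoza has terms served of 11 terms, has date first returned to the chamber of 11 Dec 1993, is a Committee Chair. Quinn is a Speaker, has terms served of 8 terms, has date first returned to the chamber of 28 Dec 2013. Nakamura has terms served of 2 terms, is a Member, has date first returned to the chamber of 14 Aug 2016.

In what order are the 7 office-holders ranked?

By parliamentary office: Quinn (Speaker); then Espinoza, Mendoza and Yilmaz (Committee Chair); then Nakamura, Farouk and Sorensen (Member).
Espinoza, Mendoza and Yilmaz all have date first returned to the chamber 11 Dec 1993, so the next rule applies.
Espinoza, Mendoza and Yilmaz all have terms served 11 terms, so the next rule applies.
Among Espinoza, Mendoza and Yilmaz, alphabetically by surname: Espinoza before Mendoza before Yilmaz.
Among Nakamura, Farouk and Sorensen, by date first returned to the chamber (later first): Nakamura (14 Aug 2016) before Farouk and Sorensen (22 Apr 2009).
Farouk and Sorensen both have terms served 10 terms, so the next rule applies.
Among Farouk and Sorensen, alphabetically by surname: Farouk before Sorensen.
Full order: Quinn, Espinoza, Mendoza, Yilmaz, Nakamura, Farouk, Sorensen.

Quinn, Espinoza, Mendoza, Yilmaz, Nakamura, Farouk, Sorensen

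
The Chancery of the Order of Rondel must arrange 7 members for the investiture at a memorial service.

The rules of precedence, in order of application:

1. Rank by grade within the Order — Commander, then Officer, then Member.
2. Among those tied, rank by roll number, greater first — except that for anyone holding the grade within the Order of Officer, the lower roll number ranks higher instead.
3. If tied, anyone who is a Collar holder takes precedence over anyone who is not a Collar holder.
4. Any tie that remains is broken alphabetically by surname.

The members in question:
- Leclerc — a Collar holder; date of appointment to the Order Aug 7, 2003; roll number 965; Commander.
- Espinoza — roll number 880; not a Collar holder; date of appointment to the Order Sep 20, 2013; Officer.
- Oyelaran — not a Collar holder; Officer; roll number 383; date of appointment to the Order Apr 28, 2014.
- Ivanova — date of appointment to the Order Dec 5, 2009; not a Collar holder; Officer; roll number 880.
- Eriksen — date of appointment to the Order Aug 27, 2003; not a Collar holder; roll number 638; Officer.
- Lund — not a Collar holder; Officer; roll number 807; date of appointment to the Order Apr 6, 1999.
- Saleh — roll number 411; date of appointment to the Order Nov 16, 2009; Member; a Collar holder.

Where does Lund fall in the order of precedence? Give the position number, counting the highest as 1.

4

By grade within the Order: Leclerc (Commander); then Oyelaran, Eriksen, Lund, Espinoza and Ivanova (Officer); then Saleh (Member).
Among Oyelaran, Eriksen, Lund, Espinoza and Ivanova, by roll number (lower first) (reversed rule for this group): Oyelaran (383) before Eriksen (638) before Lund (807) before Espinoza and Ivanova (880).
Espinoza and Ivanova are each not a Collar holder, so the next rule applies.
Among Espinoza and Ivanova, alphabetically by surname: Espinoza before Ivanova.
Order: Leclerc, Oyelaran, Eriksen, Lund, Espinoza, Ivanova, Saleh. So position 4.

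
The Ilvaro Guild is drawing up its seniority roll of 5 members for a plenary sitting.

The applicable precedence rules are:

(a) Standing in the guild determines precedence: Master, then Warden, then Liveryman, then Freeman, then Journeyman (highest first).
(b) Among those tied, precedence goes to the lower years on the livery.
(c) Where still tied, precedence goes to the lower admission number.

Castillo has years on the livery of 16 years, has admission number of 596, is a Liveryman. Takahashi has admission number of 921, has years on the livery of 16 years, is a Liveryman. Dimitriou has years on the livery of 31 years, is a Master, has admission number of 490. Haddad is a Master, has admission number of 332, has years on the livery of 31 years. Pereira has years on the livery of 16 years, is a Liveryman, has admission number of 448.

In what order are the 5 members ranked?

By standing in the guild: Haddad and Dimitriou (Master); then Pereira, Castillo and Takahashi (Liveryman).
Haddad and Dimitriou both have years on the livery 31 years, so the next rule applies.
Among Haddad and Dimitriou, by admission number (lower first): Haddad (332) before Dimitriou (490).
Pereira, Castillo and Takahashi all have years on the livery 16 years, so the next rule applies.
Among Pereira, Castillo and Takahashi, by admission number (lower first): Pereira (448) before Castillo (596) before Takahashi (921).
Full order: Haddad, Dimitriou, Pereira, Castillo, Takahashi.

Haddad, Dimitriou, Pereira, Castillo, Takahashi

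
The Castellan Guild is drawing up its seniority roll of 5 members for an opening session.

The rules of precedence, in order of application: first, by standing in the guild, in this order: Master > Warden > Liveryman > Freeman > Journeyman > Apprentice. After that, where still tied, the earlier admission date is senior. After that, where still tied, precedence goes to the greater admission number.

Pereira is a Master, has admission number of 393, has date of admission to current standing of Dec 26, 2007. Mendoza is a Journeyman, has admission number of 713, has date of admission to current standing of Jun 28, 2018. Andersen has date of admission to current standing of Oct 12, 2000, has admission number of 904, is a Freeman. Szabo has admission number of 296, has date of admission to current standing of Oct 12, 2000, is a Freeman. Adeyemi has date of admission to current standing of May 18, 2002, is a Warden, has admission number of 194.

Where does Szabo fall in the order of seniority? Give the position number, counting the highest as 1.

4

By standing in the guild: Pereira (Master); then Adeyemi (Warden); then Andersen and Szabo (Freeman); then Mendoza (Journeyman).
Andersen and Szabo both have date of admission to current standing Oct 12, 2000, so the next rule applies.
Among Andersen and Szabo, by admission number (higher first): Andersen (904) before Szabo (296).
Order: Pereira, Adeyemi, Andersen, Szabo, Mendoza. So position 4.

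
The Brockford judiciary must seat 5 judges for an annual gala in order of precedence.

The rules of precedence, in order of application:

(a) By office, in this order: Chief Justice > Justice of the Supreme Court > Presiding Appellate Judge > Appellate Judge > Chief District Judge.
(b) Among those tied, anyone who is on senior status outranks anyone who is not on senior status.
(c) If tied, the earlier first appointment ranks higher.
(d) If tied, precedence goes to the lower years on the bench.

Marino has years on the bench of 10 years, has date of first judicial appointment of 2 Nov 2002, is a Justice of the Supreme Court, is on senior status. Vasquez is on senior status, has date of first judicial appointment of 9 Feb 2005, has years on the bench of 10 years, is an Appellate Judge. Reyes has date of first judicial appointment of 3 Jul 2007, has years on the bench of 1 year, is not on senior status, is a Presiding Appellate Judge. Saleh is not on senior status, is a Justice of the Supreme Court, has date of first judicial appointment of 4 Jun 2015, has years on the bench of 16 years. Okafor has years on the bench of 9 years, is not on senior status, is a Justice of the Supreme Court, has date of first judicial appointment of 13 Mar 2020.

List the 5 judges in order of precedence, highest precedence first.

By office: Marino, Saleh and Okafor (Justice of the Supreme Court); then Reyes (Presiding Appellate Judge); then Vasquez (Appellate Judge).
Among Marino, Saleh and Okafor, on senior status before not on senior status: Marino (on senior status) before Saleh and Okafor (not on senior status).
Among Saleh and Okafor, by date of first judicial appointment (earlier first): Saleh (4 Jun 2015) before Okafor (13 Mar 2020).
Full order: Marino, Saleh, Okafor, Reyes, Vasquez.

Marino, Saleh, Okafor, Reyes, Vasquez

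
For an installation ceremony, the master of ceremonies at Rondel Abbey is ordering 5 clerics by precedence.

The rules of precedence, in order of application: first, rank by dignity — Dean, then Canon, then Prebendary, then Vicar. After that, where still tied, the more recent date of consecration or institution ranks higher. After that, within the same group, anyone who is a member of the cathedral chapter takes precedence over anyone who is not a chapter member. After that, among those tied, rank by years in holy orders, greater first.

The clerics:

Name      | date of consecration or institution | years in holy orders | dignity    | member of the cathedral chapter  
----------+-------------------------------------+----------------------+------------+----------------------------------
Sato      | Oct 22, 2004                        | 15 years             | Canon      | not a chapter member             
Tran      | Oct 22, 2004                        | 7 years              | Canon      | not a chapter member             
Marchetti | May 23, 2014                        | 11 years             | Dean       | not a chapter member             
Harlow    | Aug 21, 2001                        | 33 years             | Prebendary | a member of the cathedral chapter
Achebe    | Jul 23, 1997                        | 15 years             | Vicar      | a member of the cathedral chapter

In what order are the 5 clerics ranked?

Marchetti, Sato, Tran, Harlow, Achebe

By dignity: Marchetti (Dean); then Sato and Tran (Canon); then Harlow (Prebendary); then Achebe (Vicar).
Sato and Tran both have date of consecration or institution Oct 22, 2004, so the next rule applies.
Sato and Tran are each not a chapter member, so the next rule applies.
Among Sato and Tran, by years in holy orders (higher first): Sato (15 years) before Tran (7 years).
Full order: Marchetti, Sato, Tran, Harlow, Achebe.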